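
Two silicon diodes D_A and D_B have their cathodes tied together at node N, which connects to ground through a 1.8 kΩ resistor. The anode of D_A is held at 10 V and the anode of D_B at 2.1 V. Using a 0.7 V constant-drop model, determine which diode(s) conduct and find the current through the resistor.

Only D_A conducts; I_R ≈ 5.2 mA

Assume both conduct. Then node N would need to be at both 10−0.7 = 9.3 V and 2.1−0.7 = 1.4 V, which is impossible.
Assume only D_A conducts: V_N = 10 − 0.7 = 9.3 V, so I_R = 9.3/1.8 = 5.17 mA.
Check D_B: its anode-to-cathode voltage is 2.1 − 9.3 = -7.2 V < 0.7 V, so it is off. The assumption is consistent.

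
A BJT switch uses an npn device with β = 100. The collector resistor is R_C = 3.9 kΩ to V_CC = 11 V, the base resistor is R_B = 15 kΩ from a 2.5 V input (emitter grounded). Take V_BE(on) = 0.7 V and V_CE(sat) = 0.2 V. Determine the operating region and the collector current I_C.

saturation; I_C ≈ 2.8 mA

Assume active: I_B = (2.5 − 0.7)/15 = 0.12 mA, giving I_C = β·I_B = 12 mA.
But then V_CE = 11 − 12×3.9 = -35.8 V < V_CE(sat) = 0.2 V — impossible in the active region.
So the transistor is saturated. With V_CE = 0.2 V, I_C = (V_CC − 0.2)/R_C = 10.8/3.9 = 2.77 mA.
Check: β·I_B = 12 mA > I_C = 2.77 mA, confirming saturation.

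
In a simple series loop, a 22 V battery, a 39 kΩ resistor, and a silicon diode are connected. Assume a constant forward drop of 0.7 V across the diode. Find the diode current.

I ≈ 0.55 mA

KVL around the loop: 22 = V_D + I·R = 0.7 + I × 39 kΩ.
So I = (22 − 0.7) / 39 kΩ = 21.3 / 39 = 0.546 mA.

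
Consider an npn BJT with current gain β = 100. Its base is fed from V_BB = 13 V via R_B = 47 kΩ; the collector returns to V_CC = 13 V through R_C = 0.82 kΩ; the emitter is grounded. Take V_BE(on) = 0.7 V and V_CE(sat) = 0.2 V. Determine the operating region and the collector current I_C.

saturation; I_C ≈ 16 mA

Assume active: I_B = (13 − 0.7)/47 = 0.262 mA, giving I_C = β·I_B = 26.2 mA.
But then V_CE = 13 − 26.2×0.82 = -8.46 V < V_CE(sat) = 0.2 V — impossible in the active region.
So the transistor is saturated. With V_CE = 0.2 V, I_C = (V_CC − 0.2)/R_C = 12.8/0.82 = 15.6 mA.
Check: β·I_B = 26.2 mA > I_C = 15.6 mA, confirming saturation.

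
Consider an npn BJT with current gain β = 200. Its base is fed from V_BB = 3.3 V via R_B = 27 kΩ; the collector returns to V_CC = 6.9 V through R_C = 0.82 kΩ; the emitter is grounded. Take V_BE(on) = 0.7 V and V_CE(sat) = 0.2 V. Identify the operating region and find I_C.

Assume active: I_B = (3.3 − 0.7)/27 = 0.0963 mA, giving I_C = β·I_B = 19.3 mA.
But then V_CE = 6.9 − 19.3×0.82 = -8.89 V < V_CE(sat) = 0.2 V — impossible in the active region.
So the transistor is saturated. With V_CE = 0.2 V, I_C = (V_CC − 0.2)/R_C = 6.7/0.82 = 8.17 mA.
Check: β·I_B = 19.3 mA > I_C = 8.17 mA, confirming saturation.

saturation; I_C ≈ 8.2 mA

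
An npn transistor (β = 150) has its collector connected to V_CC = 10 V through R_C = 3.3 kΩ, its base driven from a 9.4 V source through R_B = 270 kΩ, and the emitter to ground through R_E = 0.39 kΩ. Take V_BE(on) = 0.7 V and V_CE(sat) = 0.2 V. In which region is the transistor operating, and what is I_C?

saturation; I_C ≈ 2.7 mA

Assume active: I_B = (9.4 − 0.7)/(270 + 151×0.39) = 0.0265 mA, I_C = β·I_B = 3.97 mA.
Then V_CE = 10 − 3.97×3.3 − 3.99×0.39 = -4.65 V < 0.2 V — the active assumption fails.
Re-solve with V_CE = 0.2 V. KCL at the emitter: V_E/R_E = (V_BB−0.7−V_E)/R_B + (V_CC−0.2−V_E)/R_C, giving V_E = 1.05 V.
I_C = (V_CC − 0.2 − V_E)/R_C = (9.8 − 1.05)/3.3 = 2.65 mA.
Check: I_B = (8.7 − 1.05)/270 = 0.0283 mA, and β·I_B = 4.25 mA > I_C, confirming saturation.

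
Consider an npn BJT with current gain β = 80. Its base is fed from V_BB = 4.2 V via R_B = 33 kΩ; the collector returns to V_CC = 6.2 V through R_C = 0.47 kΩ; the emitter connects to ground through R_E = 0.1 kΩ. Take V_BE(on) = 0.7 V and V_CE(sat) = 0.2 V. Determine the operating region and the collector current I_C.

active; I_C ≈ 6.8 mA

Assume active. Base-emitter loop: I_B = (V_BB − V_BE)/(R_B + (β+1)R_E) = (4.2 − 0.7)/(33 + 81×0.1) = 0.0852 mA.
I_C = β·I_B = 80×0.0852 = 6.81 mA.
V_CE = V_CC − I_C·R_C − I_E·R_E = 6.2 − 6.81×0.47 − 6.9×0.1 = 2.31 V > V_CE(sat), so the active-region assumption holds.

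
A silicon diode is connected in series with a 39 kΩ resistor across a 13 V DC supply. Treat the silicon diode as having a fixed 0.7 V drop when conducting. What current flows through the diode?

KVL around the loop: 13 = V_D + I·R = 0.7 + I × 39 kΩ.
So I = (13 − 0.7) / 39 kΩ = 12.3 / 39 = 0.315 mA.

I ≈ 0.32 mA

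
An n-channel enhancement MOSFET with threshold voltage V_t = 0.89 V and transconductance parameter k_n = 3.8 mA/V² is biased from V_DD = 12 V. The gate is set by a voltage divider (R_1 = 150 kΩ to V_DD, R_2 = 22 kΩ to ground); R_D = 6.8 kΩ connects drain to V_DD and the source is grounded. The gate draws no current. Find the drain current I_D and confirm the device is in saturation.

I_D ≈ 0.79 mA

V_G = V_DD·R_2/(R_1+R_2) = 12×22/172 = 1.53 V. With the source grounded, V_GS = V_G = 1.53 V.
Assume saturation: I_D = (k_n/2)(V_GS − V_t)² = (3.8/2)×(1.53 − 0.89)² = 1.9×0.645² = 0.79 mA.
V_DS = V_DD − I_D·R_D = 12 − 0.79×6.8 = 6.63 V.
Saturation requires V_DS ≥ V_GS − V_t = 0.645 V; 6.63 ≥ 0.645 ✓.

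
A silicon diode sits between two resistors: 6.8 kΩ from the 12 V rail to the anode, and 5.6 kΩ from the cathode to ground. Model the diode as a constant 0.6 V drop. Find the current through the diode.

I ≈ 0.92 mA

The two resistors are in series with the diode, so KVL gives 12 = I·6.8 + 0.6 + I·5.6.
I = (12 − 0.6) / (6.8 + 5.6) kΩ = 11.4 / 12.4 = 0.919 mA.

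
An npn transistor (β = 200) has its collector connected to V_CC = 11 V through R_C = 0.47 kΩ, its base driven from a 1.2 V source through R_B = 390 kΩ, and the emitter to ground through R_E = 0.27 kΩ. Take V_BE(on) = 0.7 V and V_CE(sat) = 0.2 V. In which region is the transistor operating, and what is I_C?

Assume active. Base-emitter loop: I_B = (V_BB − V_BE)/(R_B + (β+1)R_E) = (1.2 − 0.7)/(390 + 201×0.27) = 0.00113 mA.
I_C = β·I_B = 200×0.00113 = 0.225 mA.
V_CE = V_CC − I_C·R_C − I_E·R_E = 11 − 0.225×0.47 − 0.226×0.27 = 10.8 V > V_CE(sat), so the active-region assumption holds.

active; I_C ≈ 0.23 mA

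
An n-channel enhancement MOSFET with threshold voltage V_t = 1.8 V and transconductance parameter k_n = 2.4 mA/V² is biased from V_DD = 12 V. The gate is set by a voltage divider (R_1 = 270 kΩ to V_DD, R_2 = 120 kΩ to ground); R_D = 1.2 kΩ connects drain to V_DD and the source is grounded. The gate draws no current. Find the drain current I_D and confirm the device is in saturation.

V_G = V_DD·R_2/(R_1+R_2) = 12×120/390 = 3.69 V. With the source grounded, V_GS = V_G = 3.69 V.
Assume saturation: I_D = (k_n/2)(V_GS − V_t)² = (2.4/2)×(3.69 − 1.8)² = 1.2×1.89² = 4.3 mA.
V_DS = V_DD − I_D·R_D = 12 − 4.3×1.2 = 6.84 V.
Saturation requires V_DS ≥ V_GS − V_t = 1.89 V; 6.84 ≥ 1.89 ✓.

I_D ≈ 4.3 mA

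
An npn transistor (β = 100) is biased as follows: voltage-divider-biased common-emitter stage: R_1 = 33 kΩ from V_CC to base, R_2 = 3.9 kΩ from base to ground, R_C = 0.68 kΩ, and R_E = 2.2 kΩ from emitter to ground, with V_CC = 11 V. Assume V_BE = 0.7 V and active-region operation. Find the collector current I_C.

I_C ≈ 0.2 mA

Thevenize the base divider: V_Th = V_CC·R_2/(R_1+R_2) = 11×3.9/36.9 = 1.16 V, R_Th = R_1‖R_2 = 3.49 kΩ.
Base-emitter loop: V_Th = I_B·R_Th + V_BE + (β+1)I_B·R_E, so I_B = (1.16 − 0.7) / (3.49 + 101×2.2) = 0.00205 mA.
I_C = β·I_B = 100×0.00205 = 0.205 mA, and I_E = (β+1)I_B = 0.207 mA.
V_CE = V_CC − I_C·R_C − I_E·R_E = 11 − 0.205×0.68 − 0.207×2.2 = 10.4 V.
V_CE = 10.4 V > 0.2 V confirms active-region operation.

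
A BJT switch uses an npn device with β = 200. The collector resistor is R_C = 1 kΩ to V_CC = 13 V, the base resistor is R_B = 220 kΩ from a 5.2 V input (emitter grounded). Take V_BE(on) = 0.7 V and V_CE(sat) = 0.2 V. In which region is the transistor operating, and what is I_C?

Assume active. Base-emitter loop: I_B = (V_BB − V_BE)/R_B = (5.2 − 0.7)/220 = 0.0205 mA.
I_C = β·I_B = 200×0.0205 = 4.09 mA.
V_CE = V_CC − I_C·R_C = 13 − 4.09×1 = 8.91 V > V_CE(sat), so the active-region assumption holds.

active; I_C ≈ 4.1 mA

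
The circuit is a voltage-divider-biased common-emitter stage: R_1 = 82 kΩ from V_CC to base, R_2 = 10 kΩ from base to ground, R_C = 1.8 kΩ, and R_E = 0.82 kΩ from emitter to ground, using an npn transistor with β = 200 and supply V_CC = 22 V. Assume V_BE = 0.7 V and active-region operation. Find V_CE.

Thevenize the base divider: V_Th = V_CC·R_2/(R_1+R_2) = 22×10/92 = 2.39 V, R_Th = R_1‖R_2 = 8.91 kΩ.
Base-emitter loop: V_Th = I_B·R_Th + V_BE + (β+1)I_B·R_E, so I_B = (2.39 − 0.7) / (8.91 + 201×0.82) = 0.00974 mA.
I_C = β·I_B = 200×0.00974 = 1.95 mA, and I_E = (β+1)I_B = 1.96 mA.
V_CE = V_CC − I_C·R_C − I_E·R_E = 22 − 1.95×1.8 − 1.96×0.82 = 16.9 V.
V_CE = 16.9 V > 0.2 V confirms active-region operation.

V_CE ≈ 17 V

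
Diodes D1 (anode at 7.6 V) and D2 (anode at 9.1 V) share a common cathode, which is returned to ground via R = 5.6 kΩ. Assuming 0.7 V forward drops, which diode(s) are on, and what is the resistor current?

Only D2 conducts; I_R ≈ 1.5 mA

Assume both conduct. Then node N would need to be at both 7.6−0.7 = 6.9 V and 9.1−0.7 = 8.4 V, which is impossible.
Assume only D2 conducts: V_N = 9.1 − 0.7 = 8.4 V, so I_R = 8.4/5.6 = 1.5 mA.
Check D1: its anode-to-cathode voltage is 7.6 − 8.4 = -0.8 V < 0.7 V, so it is off. The assumption is consistent.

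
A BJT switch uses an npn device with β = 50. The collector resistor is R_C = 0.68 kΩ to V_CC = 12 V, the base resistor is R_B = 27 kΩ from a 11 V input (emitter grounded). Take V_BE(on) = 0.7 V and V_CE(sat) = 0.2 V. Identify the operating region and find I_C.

saturation; I_C ≈ 17 mA

Assume active: I_B = (11 − 0.7)/27 = 0.381 mA, giving I_C = β·I_B = 19.1 mA.
But then V_CE = 12 − 19.1×0.68 = -0.97 V < V_CE(sat) = 0.2 V — impossible in the active region.
So the transistor is saturated. With V_CE = 0.2 V, I_C = (V_CC − 0.2)/R_C = 11.8/0.68 = 17.4 mA.
Check: β·I_B = 19.1 mA > I_C = 17.4 mA, confirming saturation.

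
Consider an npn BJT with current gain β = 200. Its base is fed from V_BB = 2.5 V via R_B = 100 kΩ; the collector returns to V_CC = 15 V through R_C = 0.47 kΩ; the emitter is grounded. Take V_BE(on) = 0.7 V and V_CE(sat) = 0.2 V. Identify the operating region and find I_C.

active; I_C ≈ 3.6 mA

Assume active. Base-emitter loop: I_B = (V_BB − V_BE)/R_B = (2.5 − 0.7)/100 = 0.018 mA.
I_C = β·I_B = 200×0.018 = 3.6 mA.
V_CE = V_CC − I_C·R_C = 15 − 3.6×0.47 = 13.3 V > V_CE(sat), so the active-region assumption holds.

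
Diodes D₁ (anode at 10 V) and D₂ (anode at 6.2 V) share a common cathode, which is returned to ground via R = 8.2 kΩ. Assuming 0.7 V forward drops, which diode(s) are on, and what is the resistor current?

Only D₁ conducts; I_R ≈ 1.1 mA

Assume both conduct. Then node N would need to be at both 10−0.7 = 9.3 V and 6.2−0.7 = 5.5 V, which is impossible.
Assume only D₁ conducts: V_N = 10 − 0.7 = 9.3 V, so I_R = 9.3/8.2 = 1.13 mA.
Check D₂: its anode-to-cathode voltage is 6.2 − 9.3 = -3.1 V < 0.7 V, so it is off. The assumption is consistent.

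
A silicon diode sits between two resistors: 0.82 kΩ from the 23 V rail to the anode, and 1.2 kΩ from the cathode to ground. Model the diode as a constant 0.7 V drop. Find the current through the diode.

I ≈ 11 mA

The two resistors are in series with the diode, so KVL gives 23 = I·0.82 + 0.7 + I·1.2.
I = (23 − 0.7) / (0.82 + 1.2) kΩ = 22.3 / 2.02 = 11 mA.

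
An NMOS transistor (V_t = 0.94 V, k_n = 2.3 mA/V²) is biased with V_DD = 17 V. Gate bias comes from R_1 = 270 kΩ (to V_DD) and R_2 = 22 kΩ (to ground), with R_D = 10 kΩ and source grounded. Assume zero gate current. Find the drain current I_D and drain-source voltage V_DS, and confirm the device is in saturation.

V_G = V_DD·R_2/(R_1+R_2) = 17×22/292 = 1.28 V. With the source grounded, V_GS = V_G = 1.28 V.
Assume saturation: I_D = (k_n/2)(V_GS − V_t)² = (2.3/2)×(1.28 − 0.94)² = 1.15×0.341² = 0.134 mA.
V_DS = V_DD − I_D·R_D = 17 − 0.134×10 = 15.7 V.
Saturation requires V_DS ≥ V_GS − V_t = 0.341 V; 15.7 ≥ 0.341 ✓.

I_D ≈ 0.13 mA, V_DS ≈ 16 V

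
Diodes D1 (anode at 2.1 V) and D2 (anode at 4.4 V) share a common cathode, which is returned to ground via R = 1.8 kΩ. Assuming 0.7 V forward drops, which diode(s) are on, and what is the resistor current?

Only D2 conducts; I_R ≈ 2.1 mA

Assume both conduct. Then node N would need to be at both 2.1−0.7 = 1.4 V and 4.4−0.7 = 3.7 V, which is impossible.
Assume only D2 conducts: V_N = 4.4 − 0.7 = 3.7 V, so I_R = 3.7/1.8 = 2.06 mA.
Check D1: its anode-to-cathode voltage is 2.1 − 3.7 = -1.6 V < 0.7 V, so it is off. The assumption is consistent.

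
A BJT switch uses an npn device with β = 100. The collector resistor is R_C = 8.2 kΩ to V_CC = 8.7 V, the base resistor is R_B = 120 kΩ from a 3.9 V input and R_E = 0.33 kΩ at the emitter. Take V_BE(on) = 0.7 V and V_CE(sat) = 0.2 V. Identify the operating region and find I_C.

saturation; I_C ≈ 1 mA

Assume active: I_B = (3.9 − 0.7)/(120 + 101×0.33) = 0.0209 mA, I_C = β·I_B = 2.09 mA.
Then V_CE = 8.7 − 2.09×8.2 − 2.11×0.33 = -9.11 V < 0.2 V — the active assumption fails.
Re-solve with V_CE = 0.2 V. KCL at the emitter: V_E/R_E = (V_BB−0.7−V_E)/R_B + (V_CC−0.2−V_E)/R_C, giving V_E = 0.336 V.
I_C = (V_CC − 0.2 − V_E)/R_C = (8.5 − 0.336)/8.2 = 0.996 mA.
Check: I_B = (3.2 − 0.336)/120 = 0.0239 mA, and β·I_B = 2.39 mA > I_C, confirming saturation.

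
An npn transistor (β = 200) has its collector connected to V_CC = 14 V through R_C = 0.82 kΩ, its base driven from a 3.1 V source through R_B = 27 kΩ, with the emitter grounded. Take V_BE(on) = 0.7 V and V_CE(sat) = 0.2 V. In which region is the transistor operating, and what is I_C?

saturation; I_C ≈ 17 mA

Assume active: I_B = (3.1 − 0.7)/27 = 0.0889 mA, giving I_C = β·I_B = 17.8 mA.
But then V_CE = 14 − 17.8×0.82 = -0.578 V < V_CE(sat) = 0.2 V — impossible in the active region.
So the transistor is saturated. With V_CE = 0.2 V, I_C = (V_CC − 0.2)/R_C = 13.8/0.82 = 16.8 mA.
Check: β·I_B = 17.8 mA > I_C = 16.8 mA, confirming saturation.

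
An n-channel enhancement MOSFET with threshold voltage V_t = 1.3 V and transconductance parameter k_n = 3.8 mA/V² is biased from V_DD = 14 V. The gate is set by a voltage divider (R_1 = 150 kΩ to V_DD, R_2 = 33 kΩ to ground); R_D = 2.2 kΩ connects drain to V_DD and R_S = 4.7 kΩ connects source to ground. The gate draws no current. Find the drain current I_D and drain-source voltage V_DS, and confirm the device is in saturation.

V_G = V_DD·R_2/(R_1+R_2) = 14×33/183 = 2.52 V.
Assume saturation: I_D = (k_n/2)(V_GS − V_t)² with V_GS = V_G − I_D·R_S = 2.52 − 4.7·I_D.
Substituting gives 42·I_D² − 22.9·I_D + 2.85 = 0, with roots I_D = 0.193 or 0.352 mA.
The root I_D = 0.352 mA gives V_GS = 0.869 V ≤ V_t, so take I_D = 0.193 mA.
Then V_GS = 1.62 V and V_DS = V_DD − I_D(R_D+R_S) = 14 − 0.193×6.9 = 12.7 V.
Saturation requires V_DS ≥ V_GS − V_t = 0.319 V; 12.7 ≥ 0.319 ✓.

I_D ≈ 0.19 mA, V_DS ≈ 13 V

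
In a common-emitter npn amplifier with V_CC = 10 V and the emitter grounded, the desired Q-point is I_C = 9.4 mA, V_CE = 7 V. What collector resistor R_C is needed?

R_C ≈ 0.32 kΩ

Collector loop: V_CC = I_C·R_C + V_CE.
R_C = (V_CC − V_CE)/I_C = (10 − 7)/9.4 = 0.319 kΩ.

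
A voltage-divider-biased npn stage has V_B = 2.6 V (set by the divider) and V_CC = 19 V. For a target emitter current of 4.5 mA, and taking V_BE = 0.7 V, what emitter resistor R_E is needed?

R_E ≈ 0.42 kΩ

V_E = V_B − V_BE = 2.6 − 0.7 = 1.9 V.
R_E = V_E / I_E = 1.9 / 4.5 = 0.422 kΩ.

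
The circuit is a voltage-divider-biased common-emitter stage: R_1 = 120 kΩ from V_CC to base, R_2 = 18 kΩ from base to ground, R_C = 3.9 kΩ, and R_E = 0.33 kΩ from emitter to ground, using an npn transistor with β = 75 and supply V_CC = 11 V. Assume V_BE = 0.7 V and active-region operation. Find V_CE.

Thevenize the base divider: V_Th = V_CC·R_2/(R_1+R_2) = 11×18/138 = 1.43 V, R_Th = R_1‖R_2 = 15.7 kΩ.
Base-emitter loop: V_Th = I_B·R_Th + V_BE + (β+1)I_B·R_E, so I_B = (1.43 − 0.7) / (15.7 + 76×0.33) = 0.018 mA.
I_C = β·I_B = 75×0.018 = 1.35 mA, and I_E = (β+1)I_B = 1.37 mA.
V_CE = V_CC − I_C·R_C − I_E·R_E = 11 − 1.35×3.9 − 1.37×0.33 = 5.27 V.
V_CE = 5.27 V > 0.2 V confirms active-region operation.

V_CE ≈ 5.3 V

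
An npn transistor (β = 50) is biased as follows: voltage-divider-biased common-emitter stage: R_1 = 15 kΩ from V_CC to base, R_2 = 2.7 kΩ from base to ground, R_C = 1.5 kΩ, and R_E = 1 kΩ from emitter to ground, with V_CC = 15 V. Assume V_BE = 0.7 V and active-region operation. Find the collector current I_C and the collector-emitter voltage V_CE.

Thevenize the base divider: V_Th = V_CC·R_2/(R_1+R_2) = 15×2.7/17.7 = 2.29 V, R_Th = R_1‖R_2 = 2.29 kΩ.
Base-emitter loop: V_Th = I_B·R_Th + V_BE + (β+1)I_B·R_E, so I_B = (2.29 − 0.7) / (2.29 + 51×1) = 0.0298 mA.
I_C = β·I_B = 50×0.0298 = 1.49 mA, and I_E = (β+1)I_B = 1.52 mA.
V_CE = V_CC − I_C·R_C − I_E·R_E = 15 − 1.49×1.5 − 1.52×1 = 11.2 V.
V_CE = 11.2 V > 0.2 V confirms active-region operation.

I_C ≈ 1.5 mA, V_CE ≈ 11 V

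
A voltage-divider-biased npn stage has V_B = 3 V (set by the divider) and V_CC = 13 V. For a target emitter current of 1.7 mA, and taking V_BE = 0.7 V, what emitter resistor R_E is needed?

V_E = V_B − V_BE = 3 − 0.7 = 2.3 V.
R_E = V_E / I_E = 2.3 / 1.7 = 1.35 kΩ.

R_E ≈ 1.4 kΩ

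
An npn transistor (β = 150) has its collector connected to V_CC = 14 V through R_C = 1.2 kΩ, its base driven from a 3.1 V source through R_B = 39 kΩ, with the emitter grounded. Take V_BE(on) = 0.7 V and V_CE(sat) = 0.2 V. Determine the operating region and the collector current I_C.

active; I_C ≈ 9.2 mA

Assume active. Base-emitter loop: I_B = (V_BB − V_BE)/R_B = (3.1 − 0.7)/39 = 0.0615 mA.
I_C = β·I_B = 150×0.0615 = 9.23 mA.
V_CE = V_CC − I_C·R_C = 14 − 9.23×1.2 = 2.92 V > V_CE(sat), so the active-region assumption holds.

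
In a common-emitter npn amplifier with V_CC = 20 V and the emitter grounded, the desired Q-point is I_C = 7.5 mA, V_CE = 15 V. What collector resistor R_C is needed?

Collector loop: V_CC = I_C·R_C + V_CE.
R_C = (V_CC − V_CE)/I_C = (20 − 15)/7.5 = 0.667 kΩ.

R_C ≈ 0.67 kΩ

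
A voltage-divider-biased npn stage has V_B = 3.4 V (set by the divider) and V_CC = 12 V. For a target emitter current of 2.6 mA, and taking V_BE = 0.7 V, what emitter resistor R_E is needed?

R_E ≈ 1 kΩ

V_E = V_B − V_BE = 3.4 − 0.7 = 2.7 V.
R_E = V_E / I_E = 2.7 / 2.6 = 1.04 kΩ.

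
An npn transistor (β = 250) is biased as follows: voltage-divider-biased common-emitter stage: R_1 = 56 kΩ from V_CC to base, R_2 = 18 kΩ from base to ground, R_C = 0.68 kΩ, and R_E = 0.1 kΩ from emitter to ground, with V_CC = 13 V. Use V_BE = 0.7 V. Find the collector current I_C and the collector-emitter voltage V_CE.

I_C ≈ 16 mA, V_CE ≈ 0.59 V

Thevenize the base divider: V_Th = V_CC·R_2/(R_1+R_2) = 13×18/74 = 3.16 V, R_Th = R_1‖R_2 = 13.6 kΩ.
Base-emitter loop: V_Th = I_B·R_Th + V_BE + (β+1)I_B·R_E, so I_B = (3.16 − 0.7) / (13.6 + 251×0.1) = 0.0636 mA.
I_C = β·I_B = 250×0.0636 = 15.9 mA, and I_E = (β+1)I_B = 16 mA.
V_CE = V_CC − I_C·R_C − I_E·R_E = 13 − 15.9×0.68 − 16×0.1 = 0.594 V.
V_CE = 0.594 V > 0.2 V confirms active-region operation.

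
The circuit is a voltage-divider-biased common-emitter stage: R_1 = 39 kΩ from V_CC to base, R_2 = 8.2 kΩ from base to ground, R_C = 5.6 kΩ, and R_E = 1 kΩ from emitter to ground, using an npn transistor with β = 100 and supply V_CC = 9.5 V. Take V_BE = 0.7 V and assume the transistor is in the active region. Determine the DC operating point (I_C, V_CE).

Thevenize the base divider: V_Th = V_CC·R_2/(R_1+R_2) = 9.5×8.2/47.2 = 1.65 V, R_Th = R_1‖R_2 = 6.78 kΩ.
Base-emitter loop: V_Th = I_B·R_Th + V_BE + (β+1)I_B·R_E, so I_B = (1.65 − 0.7) / (6.78 + 101×1) = 0.00882 mA.
I_C = β·I_B = 100×0.00882 = 0.882 mA, and I_E = (β+1)I_B = 0.891 mA.
V_CE = V_CC − I_C·R_C − I_E·R_E = 9.5 − 0.882×5.6 − 0.891×1 = 3.67 V.
V_CE = 3.67 V > 0.2 V confirms active-region operation.

I_C ≈ 0.88 mA, V_CE ≈ 3.7 V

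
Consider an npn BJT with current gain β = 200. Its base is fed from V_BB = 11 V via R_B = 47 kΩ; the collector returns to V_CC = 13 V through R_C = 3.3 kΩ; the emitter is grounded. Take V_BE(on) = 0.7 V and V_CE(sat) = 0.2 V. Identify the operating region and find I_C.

Assume active: I_B = (11 − 0.7)/47 = 0.219 mA, giving I_C = β·I_B = 43.8 mA.
But then V_CE = 13 − 43.8×3.3 = -132 V < V_CE(sat) = 0.2 V — impossible in the active region.
So the transistor is saturated. With V_CE = 0.2 V, I_C = (V_CC − 0.2)/R_C = 12.8/3.3 = 3.88 mA.
Check: β·I_B = 43.8 mA > I_C = 3.88 mA, confirming saturation.

saturation; I_C ≈ 3.9 mA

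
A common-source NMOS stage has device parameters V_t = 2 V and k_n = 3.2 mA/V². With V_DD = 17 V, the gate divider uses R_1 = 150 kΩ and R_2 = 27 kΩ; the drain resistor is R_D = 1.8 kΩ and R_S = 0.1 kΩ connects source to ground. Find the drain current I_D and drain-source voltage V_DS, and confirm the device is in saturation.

I_D ≈ 0.48 mA, V_DS ≈ 16 V

V_G = V_DD·R_2/(R_1+R_2) = 17×27/177 = 2.59 V.
Assume saturation: I_D = (k_n/2)(V_GS − V_t)² with V_GS = V_G − I_D·R_S = 2.59 − 0.1·I_D.
Substituting gives 0.016·I_D² − 1.19·I_D + 0.563 = 0, with roots I_D = 0.476 or 73.9 mA.
The root I_D = 73.9 mA gives V_GS = -4.8 V ≤ V_t, so take I_D = 0.476 mA.
Then V_GS = 2.55 V and V_DS = V_DD − I_D(R_D+R_S) = 17 − 0.476×1.9 = 16.1 V.
Saturation requires V_DS ≥ V_GS − V_t = 0.546 V; 16.1 ≥ 0.546 ✓.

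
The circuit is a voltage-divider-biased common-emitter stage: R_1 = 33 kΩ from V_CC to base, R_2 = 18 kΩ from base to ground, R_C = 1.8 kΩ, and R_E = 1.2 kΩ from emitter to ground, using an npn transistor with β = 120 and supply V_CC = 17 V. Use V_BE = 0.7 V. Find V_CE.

Thevenize the base divider: V_Th = V_CC·R_2/(R_1+R_2) = 17×18/51 = 6 V, R_Th = R_1‖R_2 = 11.6 kΩ.
Base-emitter loop: V_Th = I_B·R_Th + V_BE + (β+1)I_B·R_E, so I_B = (6 − 0.7) / (11.6 + 121×1.2) = 0.0338 mA.
I_C = β·I_B = 120×0.0338 = 4.05 mA, and I_E = (β+1)I_B = 4.09 mA.
V_CE = V_CC − I_C·R_C − I_E·R_E = 17 − 4.05×1.8 − 4.09×1.2 = 4.79 V.
V_CE = 4.79 V > 0.2 V confirms active-region operation.

V_CE ≈ 4.8 V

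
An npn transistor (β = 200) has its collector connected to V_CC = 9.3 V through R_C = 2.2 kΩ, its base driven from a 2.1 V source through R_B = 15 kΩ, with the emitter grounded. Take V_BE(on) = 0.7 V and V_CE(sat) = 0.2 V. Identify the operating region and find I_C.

Assume active: I_B = (2.1 − 0.7)/15 = 0.0933 mA, giving I_C = β·I_B = 18.7 mA.
But then V_CE = 9.3 − 18.7×2.2 = -31.8 V < V_CE(sat) = 0.2 V — impossible in the active region.
So the transistor is saturated. With V_CE = 0.2 V, I_C = (V_CC − 0.2)/R_C = 9.1/2.2 = 4.14 mA.
Check: β·I_B = 18.7 mA > I_C = 4.14 mA, confirming saturation.

saturation; I_C ≈ 4.1 mA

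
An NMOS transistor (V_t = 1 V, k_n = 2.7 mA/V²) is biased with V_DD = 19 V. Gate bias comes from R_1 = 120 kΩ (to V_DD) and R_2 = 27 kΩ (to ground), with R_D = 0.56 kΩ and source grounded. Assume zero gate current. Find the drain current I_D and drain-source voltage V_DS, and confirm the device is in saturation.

V_G = V_DD·R_2/(R_1+R_2) = 19×27/147 = 3.49 V. With the source grounded, V_GS = V_G = 3.49 V.
Assume saturation: I_D = (k_n/2)(V_GS − V_t)² = (2.7/2)×(3.49 − 1)² = 1.35×2.49² = 8.37 mA.
V_DS = V_DD − I_D·R_D = 19 − 8.37×0.56 = 14.3 V.
Saturation requires V_DS ≥ V_GS − V_t = 2.49 V; 14.3 ≥ 2.49 ✓.

I_D ≈ 8.4 mA, V_DS ≈ 14 V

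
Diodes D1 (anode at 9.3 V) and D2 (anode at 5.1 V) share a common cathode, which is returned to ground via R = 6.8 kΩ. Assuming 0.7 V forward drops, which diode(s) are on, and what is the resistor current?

Only D1 conducts; I_R ≈ 1.3 mA

Assume both conduct. Then node N would need to be at both 9.3−0.7 = 8.6 V and 5.1−0.7 = 4.4 V, which is impossible.
Assume only D1 conducts: V_N = 9.3 − 0.7 = 8.6 V, so I_R = 8.6/6.8 = 1.26 mA.
Check D2: its anode-to-cathode voltage is 5.1 − 8.6 = -3.5 V < 0.7 V, so it is off. The assumption is consistent.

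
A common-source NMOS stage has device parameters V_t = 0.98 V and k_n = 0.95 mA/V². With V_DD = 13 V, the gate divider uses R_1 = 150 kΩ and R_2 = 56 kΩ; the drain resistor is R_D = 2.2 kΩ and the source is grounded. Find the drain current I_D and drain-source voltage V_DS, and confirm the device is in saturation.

V_G = V_DD·R_2/(R_1+R_2) = 13×56/206 = 3.53 V. With the source grounded, V_GS = V_G = 3.53 V.
Assume saturation: I_D = (k_n/2)(V_GS − V_t)² = (0.95/2)×(3.53 − 0.98)² = 0.475×2.55² = 3.1 mA.
V_DS = V_DD − I_D·R_D = 13 − 3.1×2.2 = 6.18 V.
Saturation requires V_DS ≥ V_GS − V_t = 2.55 V; 6.18 ≥ 2.55 ✓.

I_D ≈ 3.1 mA, V_DS ≈ 6.2 V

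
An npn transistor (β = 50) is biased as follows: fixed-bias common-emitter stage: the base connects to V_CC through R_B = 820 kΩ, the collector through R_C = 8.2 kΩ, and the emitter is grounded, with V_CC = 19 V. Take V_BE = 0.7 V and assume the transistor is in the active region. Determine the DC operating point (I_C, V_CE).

Base loop: V_CC = I_B·R_B + V_BE, so I_B = (19 − 0.7)/820 kΩ = 0.0223 mA.
In the active region I_C = β·I_B = 50 × 0.0223 = 1.12 mA.
Collector loop: V_CE = V_CC − I_C·R_C = 19 − 1.12×8.2 = 9.85 V.
Since V_CE = 9.85 V > V_CE(sat) ≈ 0.2 V, the transistor is in the active region as assumed.

I_C ≈ 1.1 mA, V_CE ≈ 9.8 V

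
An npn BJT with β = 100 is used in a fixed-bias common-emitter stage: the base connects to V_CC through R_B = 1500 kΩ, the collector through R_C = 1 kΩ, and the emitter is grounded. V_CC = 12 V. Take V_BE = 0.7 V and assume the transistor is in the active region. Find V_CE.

V_CE ≈ 11 V

Base loop: V_CC = I_B·R_B + V_BE, so I_B = (12 − 0.7)/1500 kΩ = 0.00753 mA.
In the active region I_C = β·I_B = 100 × 0.00753 = 0.753 mA.
Collector loop: V_CE = V_CC − I_C·R_C = 12 − 0.753×1 = 11.2 V.
Since V_CE = 11.2 V > V_CE(sat) ≈ 0.2 V, the transistor is in the active region as assumed.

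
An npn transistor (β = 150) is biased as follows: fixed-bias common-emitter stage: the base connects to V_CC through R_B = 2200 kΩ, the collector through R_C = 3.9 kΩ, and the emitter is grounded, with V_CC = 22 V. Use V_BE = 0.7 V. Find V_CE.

V_CE ≈ 16 V

Base loop: V_CC = I_B·R_B + V_BE, so I_B = (22 − 0.7)/2200 kΩ = 0.00968 mA.
In the active region I_C = β·I_B = 150 × 0.00968 = 1.45 mA.
Collector loop: V_CE = V_CC − I_C·R_C = 22 − 1.45×3.9 = 16.3 V.
Since V_CE = 16.3 V > V_CE(sat) ≈ 0.2 V, the transistor is in the active region as assumed.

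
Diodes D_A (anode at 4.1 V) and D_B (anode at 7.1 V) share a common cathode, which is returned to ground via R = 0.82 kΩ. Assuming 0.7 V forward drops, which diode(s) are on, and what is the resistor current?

Only D_B conducts; I_R ≈ 7.8 mA

Assume both conduct. Then node N would need to be at both 4.1−0.7 = 3.4 V and 7.1−0.7 = 6.4 V, which is impossible.
Assume only D_B conducts: V_N = 7.1 − 0.7 = 6.4 V, so I_R = 6.4/0.82 = 7.8 mA.
Check D_A: its anode-to-cathode voltage is 4.1 − 6.4 = -2.3 V < 0.7 V, so it is off. The assumption is consistent.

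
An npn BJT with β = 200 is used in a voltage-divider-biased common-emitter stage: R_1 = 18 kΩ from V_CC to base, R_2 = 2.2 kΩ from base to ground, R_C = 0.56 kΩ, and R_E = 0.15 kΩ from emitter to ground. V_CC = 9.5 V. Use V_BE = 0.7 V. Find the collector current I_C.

Thevenize the base divider: V_Th = V_CC·R_2/(R_1+R_2) = 9.5×2.2/20.2 = 1.03 V, R_Th = R_1‖R_2 = 1.96 kΩ.
Base-emitter loop: V_Th = I_B·R_Th + V_BE + (β+1)I_B·R_E, so I_B = (1.03 − 0.7) / (1.96 + 201×0.15) = 0.0104 mA.
I_C = β·I_B = 200×0.0104 = 2.08 mA, and I_E = (β+1)I_B = 2.09 mA.
V_CE = V_CC − I_C·R_C − I_E·R_E = 9.5 − 2.08×0.56 − 2.09×0.15 = 8.02 V.
V_CE = 8.02 V > 0.2 V confirms active-region operation.

I_C ≈ 2.1 mA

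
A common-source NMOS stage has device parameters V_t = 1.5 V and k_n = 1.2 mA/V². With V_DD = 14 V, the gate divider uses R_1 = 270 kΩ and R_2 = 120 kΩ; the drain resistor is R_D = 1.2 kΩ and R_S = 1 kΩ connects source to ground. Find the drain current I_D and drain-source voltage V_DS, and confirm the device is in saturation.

I_D ≈ 1.3 mA, V_DS ≈ 11 V

V_G = V_DD·R_2/(R_1+R_2) = 14×120/390 = 4.31 V.
Assume saturation: I_D = (k_n/2)(V_GS − V_t)² with V_GS = V_G − I_D·R_S = 4.31 − 1·I_D.
Substituting gives 0.6·I_D² − 4.37·I_D + 4.73 = 0, with roots I_D = 1.32 or 5.96 mA.
The root I_D = 5.96 mA gives V_GS = -1.65 V ≤ V_t, so take I_D = 1.32 mA.
Then V_GS = 2.98 V and V_DS = V_DD − I_D(R_D+R_S) = 14 − 1.32×2.2 = 11.1 V.
Saturation requires V_DS ≥ V_GS − V_t = 1.48 V; 11.1 ≥ 1.48 ✓.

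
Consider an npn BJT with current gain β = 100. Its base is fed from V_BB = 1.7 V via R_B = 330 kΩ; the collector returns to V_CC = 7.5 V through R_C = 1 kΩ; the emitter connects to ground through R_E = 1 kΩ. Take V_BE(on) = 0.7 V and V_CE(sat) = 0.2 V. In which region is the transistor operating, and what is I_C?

active; I_C ≈ 0.23 mA

Assume active. Base-emitter loop: I_B = (V_BB − V_BE)/(R_B + (β+1)R_E) = (1.7 − 0.7)/(330 + 101×1) = 0.00232 mA.
I_C = β·I_B = 100×0.00232 = 0.232 mA.
V_CE = V_CC − I_C·R_C − I_E·R_E = 7.5 − 0.232×1 − 0.234×1 = 7.03 V > V_CE(sat), so the active-region assumption holds.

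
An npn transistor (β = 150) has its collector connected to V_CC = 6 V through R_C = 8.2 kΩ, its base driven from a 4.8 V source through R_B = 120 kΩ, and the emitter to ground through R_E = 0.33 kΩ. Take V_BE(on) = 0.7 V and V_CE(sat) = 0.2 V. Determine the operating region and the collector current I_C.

Assume active: I_B = (4.8 − 0.7)/(120 + 151×0.33) = 0.0241 mA, I_C = β·I_B = 3.62 mA.
Then V_CE = 6 − 3.62×8.2 − 3.65×0.33 = -24.9 V < 0.2 V — the active assumption fails.
Re-solve with V_CE = 0.2 V. KCL at the emitter: V_E/R_E = (V_BB−0.7−V_E)/R_B + (V_CC−0.2−V_E)/R_C, giving V_E = 0.235 V.
I_C = (V_CC − 0.2 − V_E)/R_C = (5.8 − 0.235)/8.2 = 0.679 mA.
Check: I_B = (4.1 − 0.235)/120 = 0.0322 mA, and β·I_B = 4.83 mA > I_C, confirming saturation.

saturation; I_C ≈ 0.68 mA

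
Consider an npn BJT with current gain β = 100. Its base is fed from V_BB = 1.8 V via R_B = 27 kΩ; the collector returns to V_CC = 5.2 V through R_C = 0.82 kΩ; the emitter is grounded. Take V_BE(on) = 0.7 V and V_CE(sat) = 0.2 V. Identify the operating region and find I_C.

active; I_C ≈ 4.1 mA

Assume active. Base-emitter loop: I_B = (V_BB − V_BE)/R_B = (1.8 − 0.7)/27 = 0.0407 mA.
I_C = β·I_B = 100×0.0407 = 4.07 mA.
V_CE = V_CC − I_C·R_C = 5.2 − 4.07×0.82 = 1.86 V > V_CE(sat), so the active-region assumption holds.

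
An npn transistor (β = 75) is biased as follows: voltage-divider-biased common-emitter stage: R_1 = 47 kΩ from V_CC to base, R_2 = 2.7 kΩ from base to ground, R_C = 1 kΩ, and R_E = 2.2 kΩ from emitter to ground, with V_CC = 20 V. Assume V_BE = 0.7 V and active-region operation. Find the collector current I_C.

Thevenize the base divider: V_Th = V_CC·R_2/(R_1+R_2) = 20×2.7/49.7 = 1.09 V, R_Th = R_1‖R_2 = 2.55 kΩ.
Base-emitter loop: V_Th = I_B·R_Th + V_BE + (β+1)I_B·R_E, so I_B = (1.09 − 0.7) / (2.55 + 76×2.2) = 0.00228 mA.
I_C = β·I_B = 75×0.00228 = 0.171 mA, and I_E = (β+1)I_B = 0.173 mA.
V_CE = V_CC − I_C·R_C − I_E·R_E = 20 − 0.171×1 − 0.173×2.2 = 19.4 V.
V_CE = 19.4 V > 0.2 V confirms active-region operation.

I_C ≈ 0.17 mA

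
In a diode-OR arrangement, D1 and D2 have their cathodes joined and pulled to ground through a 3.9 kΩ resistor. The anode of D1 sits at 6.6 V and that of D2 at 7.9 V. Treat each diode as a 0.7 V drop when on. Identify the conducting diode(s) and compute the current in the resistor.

Only D2 conducts; I_R ≈ 1.8 mA

Assume both conduct. Then node N would need to be at both 6.6−0.7 = 5.9 V and 7.9−0.7 = 7.2 V, which is impossible.
Assume only D2 conducts: V_N = 7.9 − 0.7 = 7.2 V, so I_R = 7.2/3.9 = 1.85 mA.
Check D1: its anode-to-cathode voltage is 6.6 − 7.2 = -0.6 V < 0.7 V, so it is off. The assumption is consistent.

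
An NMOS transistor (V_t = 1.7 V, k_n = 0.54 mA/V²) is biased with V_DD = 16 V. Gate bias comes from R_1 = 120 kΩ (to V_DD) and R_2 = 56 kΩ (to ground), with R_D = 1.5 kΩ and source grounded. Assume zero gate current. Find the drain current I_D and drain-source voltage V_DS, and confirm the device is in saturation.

V_G = V_DD·R_2/(R_1+R_2) = 16×56/176 = 5.09 V. With the source grounded, V_GS = V_G = 5.09 V.
Assume saturation: I_D = (k_n/2)(V_GS − V_t)² = (0.54/2)×(5.09 − 1.7)² = 0.27×3.39² = 3.1 mA.
V_DS = V_DD − I_D·R_D = 16 − 3.1×1.5 = 11.3 V.
Saturation requires V_DS ≥ V_GS − V_t = 3.39 V; 11.3 ≥ 3.39 ✓.

I_D ≈ 3.1 mA, V_DS ≈ 11 V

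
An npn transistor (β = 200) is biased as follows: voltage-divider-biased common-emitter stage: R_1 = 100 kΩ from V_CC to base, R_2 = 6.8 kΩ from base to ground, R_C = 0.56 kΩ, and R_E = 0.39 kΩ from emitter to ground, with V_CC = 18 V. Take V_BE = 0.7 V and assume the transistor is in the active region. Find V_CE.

V_CE ≈ 17 V

Thevenize the base divider: V_Th = V_CC·R_2/(R_1+R_2) = 18×6.8/107 = 1.15 V, R_Th = R_1‖R_2 = 6.37 kΩ.
Base-emitter loop: V_Th = I_B·R_Th + V_BE + (β+1)I_B·R_E, so I_B = (1.15 − 0.7) / (6.37 + 201×0.39) = 0.00526 mA.
I_C = β·I_B = 200×0.00526 = 1.05 mA, and I_E = (β+1)I_B = 1.06 mA.
V_CE = V_CC − I_C·R_C − I_E·R_E = 18 − 1.05×0.56 − 1.06×0.39 = 17 V.
V_CE = 17 V > 0.2 V confirms active-region operation.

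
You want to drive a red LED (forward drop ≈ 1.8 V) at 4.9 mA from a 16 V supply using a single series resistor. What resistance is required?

The resistor drops V_S − V_D = 16 − 1.8 = 14.2 V at 4.9 mA.
R = 14.2 V / 4.9 mA = 2.9 kΩ.

R ≈ 2.9 kΩ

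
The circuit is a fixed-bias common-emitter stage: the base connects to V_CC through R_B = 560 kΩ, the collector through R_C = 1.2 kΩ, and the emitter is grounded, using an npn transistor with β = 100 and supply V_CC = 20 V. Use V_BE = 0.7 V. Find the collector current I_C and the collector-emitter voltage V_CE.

I_C ≈ 3.4 mA, V_CE ≈ 16 V

Base loop: V_CC = I_B·R_B + V_BE, so I_B = (20 − 0.7)/560 kΩ = 0.0345 mA.
In the active region I_C = β·I_B = 100 × 0.0345 = 3.45 mA.
Collector loop: V_CE = V_CC − I_C·R_C = 20 − 3.45×1.2 = 15.9 V.
Since V_CE = 15.9 V > V_CE(sat) ≈ 0.2 V, the transistor is in the active region as assumed.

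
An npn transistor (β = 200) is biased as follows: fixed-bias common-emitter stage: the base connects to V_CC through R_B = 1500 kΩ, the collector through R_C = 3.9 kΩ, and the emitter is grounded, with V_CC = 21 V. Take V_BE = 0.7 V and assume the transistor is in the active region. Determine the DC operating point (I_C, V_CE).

Base loop: V_CC = I_B·R_B + V_BE, so I_B = (21 − 0.7)/1500 kΩ = 0.0135 mA.
In the active region I_C = β·I_B = 200 × 0.0135 = 2.71 mA.
Collector loop: V_CE = V_CC − I_C·R_C = 21 − 2.71×3.9 = 10.4 V.
Since V_CE = 10.4 V > V_CE(sat) ≈ 0.2 V, the transistor is in the active region as assumed.

I_C ≈ 2.7 mA, V_CE ≈ 10 V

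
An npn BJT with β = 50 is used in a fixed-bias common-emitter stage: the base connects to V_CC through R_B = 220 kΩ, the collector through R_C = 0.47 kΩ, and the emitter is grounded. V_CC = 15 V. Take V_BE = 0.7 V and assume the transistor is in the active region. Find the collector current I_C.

I_C ≈ 3.2 mA

Base loop: V_CC = I_B·R_B + V_BE, so I_B = (15 − 0.7)/220 kΩ = 0.065 mA.
In the active region I_C = β·I_B = 50 × 0.065 = 3.25 mA.
Collector loop: V_CE = V_CC − I_C·R_C = 15 − 3.25×0.47 = 13.5 V.
Since V_CE = 13.5 V > V_CE(sat) ≈ 0.2 V, the transistor is in the active region as assumed.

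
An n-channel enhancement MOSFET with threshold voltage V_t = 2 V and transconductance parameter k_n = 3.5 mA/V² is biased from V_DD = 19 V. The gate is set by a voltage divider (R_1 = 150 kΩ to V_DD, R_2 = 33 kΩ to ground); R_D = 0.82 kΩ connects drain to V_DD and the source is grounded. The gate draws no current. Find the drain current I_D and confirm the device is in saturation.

V_G = V_DD·R_2/(R_1+R_2) = 19×33/183 = 3.43 V. With the source grounded, V_GS = V_G = 3.43 V.
Assume saturation: I_D = (k_n/2)(V_GS − V_t)² = (3.5/2)×(3.43 − 2)² = 1.75×1.43² = 3.56 mA.
V_DS = V_DD − I_D·R_D = 19 − 3.56×0.82 = 16.1 V.
Saturation requires V_DS ≥ V_GS − V_t = 1.43 V; 16.1 ≥ 1.43 ✓.

I_D ≈ 3.6 mA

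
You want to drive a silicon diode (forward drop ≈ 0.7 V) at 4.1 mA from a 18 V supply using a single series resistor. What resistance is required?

R ≈ 4.2 kΩ

The resistor drops V_S − V_D = 18 − 0.7 = 17.3 V at 4.1 mA.
R = 17.3 V / 4.1 mA = 4.22 kΩ.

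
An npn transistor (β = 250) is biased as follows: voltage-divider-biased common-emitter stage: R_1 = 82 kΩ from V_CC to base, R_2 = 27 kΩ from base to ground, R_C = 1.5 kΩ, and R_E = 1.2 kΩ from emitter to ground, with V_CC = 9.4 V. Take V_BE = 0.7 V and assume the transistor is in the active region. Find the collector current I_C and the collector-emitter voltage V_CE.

I_C ≈ 1.3 mA, V_CE ≈ 6 V

Thevenize the base divider: V_Th = V_CC·R_2/(R_1+R_2) = 9.4×27/109 = 2.33 V, R_Th = R_1‖R_2 = 20.3 kΩ.
Base-emitter loop: V_Th = I_B·R_Th + V_BE + (β+1)I_B·R_E, so I_B = (2.33 − 0.7) / (20.3 + 251×1.2) = 0.00506 mA.
I_C = β·I_B = 250×0.00506 = 1.27 mA, and I_E = (β+1)I_B = 1.27 mA.
V_CE = V_CC − I_C·R_C − I_E·R_E = 9.4 − 1.27×1.5 − 1.27×1.2 = 5.98 V.
V_CE = 5.98 V > 0.2 V confirms active-region operation.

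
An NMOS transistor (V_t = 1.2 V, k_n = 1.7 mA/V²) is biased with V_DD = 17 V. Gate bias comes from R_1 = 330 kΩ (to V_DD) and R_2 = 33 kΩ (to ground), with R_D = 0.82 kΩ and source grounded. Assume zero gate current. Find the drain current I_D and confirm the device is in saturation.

I_D ≈ 0.1 mA

V_G = V_DD·R_2/(R_1+R_2) = 17×33/363 = 1.55 V. With the source grounded, V_GS = V_G = 1.55 V.
Assume saturation: I_D = (k_n/2)(V_GS − V_t)² = (1.7/2)×(1.55 − 1.2)² = 0.85×0.345² = 0.101 mA.
V_DS = V_DD − I_D·R_D = 17 − 0.101×0.82 = 16.9 V.
Saturation requires V_DS ≥ V_GS − V_t = 0.345 V; 16.9 ≥ 0.345 ✓.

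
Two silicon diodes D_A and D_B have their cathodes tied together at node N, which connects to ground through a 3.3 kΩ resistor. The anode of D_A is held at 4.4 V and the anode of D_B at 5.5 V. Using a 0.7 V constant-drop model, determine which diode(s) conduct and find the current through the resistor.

Assume both conduct. Then node N would need to be at both 4.4−0.7 = 3.7 V and 5.5−0.7 = 4.8 V, which is impossible.
Assume only D_B conducts: V_N = 5.5 − 0.7 = 4.8 V, so I_R = 4.8/3.3 = 1.45 mA.
Check D_A: its anode-to-cathode voltage is 4.4 − 4.8 = -0.4 V < 0.7 V, so it is off. The assumption is consistent.

Only D_B conducts; I_R ≈ 1.5 mA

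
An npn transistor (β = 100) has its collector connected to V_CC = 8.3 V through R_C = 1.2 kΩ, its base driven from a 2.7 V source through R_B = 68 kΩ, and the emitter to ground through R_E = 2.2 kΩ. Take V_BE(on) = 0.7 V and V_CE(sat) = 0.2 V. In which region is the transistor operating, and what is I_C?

Assume active. Base-emitter loop: I_B = (V_BB − V_BE)/(R_B + (β+1)R_E) = (2.7 − 0.7)/(68 + 101×2.2) = 0.00689 mA.
I_C = β·I_B = 100×0.00689 = 0.689 mA.
V_CE = V_CC − I_C·R_C − I_E·R_E = 8.3 − 0.689×1.2 − 0.696×2.2 = 5.94 V > V_CE(sat), so the active-region assumption holds.

active; I_C ≈ 0.69 mA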